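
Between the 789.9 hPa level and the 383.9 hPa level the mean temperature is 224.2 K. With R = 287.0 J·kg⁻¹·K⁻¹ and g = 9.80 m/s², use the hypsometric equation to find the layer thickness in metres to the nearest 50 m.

Hypsometric equation: Δz = (R T̄/g) ln(P₁/P₂).
R T̄/g = 287.0 × 224.2 / 9.80 = 6565.9 m.
ln(789.9/383.9) = ln(2.0576) = 0.72154.
Δz = 6565.9 × 0.72154 = 4737.6 m.

Δz ≈ 4750 m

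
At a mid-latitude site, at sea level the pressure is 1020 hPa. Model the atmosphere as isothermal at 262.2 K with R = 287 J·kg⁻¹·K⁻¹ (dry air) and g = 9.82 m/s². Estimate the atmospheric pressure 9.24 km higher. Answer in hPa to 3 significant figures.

P ≈ 305 hPa

Scale height: H = RT/g = 287 × 262.2 / 9.82 = 7663.1 m.
Barometric formula: P = P₀ exp(−z/H).
z/H = 9240.0/7663.1 = 1.2058; exp(−1.2058) = 0.29945.
P = 1020 × 0.29945 = 305.44 hPa.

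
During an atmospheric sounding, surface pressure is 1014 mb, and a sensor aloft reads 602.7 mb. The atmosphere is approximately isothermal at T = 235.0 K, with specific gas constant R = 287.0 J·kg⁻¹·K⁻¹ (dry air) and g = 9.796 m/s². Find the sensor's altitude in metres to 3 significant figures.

Scale height: H = RT/g = 287.0 × 235.0 / 9.796 = 6885.0 m.
Invert the barometric formula: z = H ln(P₀/P).
P₀/P = 1014/602.7 = 1.6824; ln(1.6824) = 0.52022.
z = 6885.0 × 0.52022 = 3581.7 m.

z ≈ 3580 m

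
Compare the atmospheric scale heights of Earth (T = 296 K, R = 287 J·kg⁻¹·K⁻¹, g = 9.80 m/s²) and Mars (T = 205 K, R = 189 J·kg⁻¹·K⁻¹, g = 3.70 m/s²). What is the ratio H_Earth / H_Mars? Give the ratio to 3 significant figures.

H = RT/g for each body.
H_Earth = 287 × 296 / 9.80 = 8668.6 m.
H_Mars = 189 × 205 / 3.70 = 10472 m.
H_Earth/H_Mars = 8668.6/10472 = 0.82779.

H_Earth/H_Mars ≈ 0.828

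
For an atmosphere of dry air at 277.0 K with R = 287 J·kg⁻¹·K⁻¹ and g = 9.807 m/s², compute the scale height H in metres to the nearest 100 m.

H ≈ 8100 m

The scale height of an isothermal atmosphere is H = RT/g.
H = 287 × 277.0 / 9.807 = 79499/9.807 = 8106.4 m.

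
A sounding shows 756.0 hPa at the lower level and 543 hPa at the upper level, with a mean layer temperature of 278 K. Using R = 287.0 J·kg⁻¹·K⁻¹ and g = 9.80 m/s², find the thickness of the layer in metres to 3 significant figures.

Δz ≈ 2690 m

Hypsometric equation: Δz = (R T̄/g) ln(P₁/P₂).
R T̄/g = 287.0 × 278 / 9.80 = 8141.4 m.
ln(756.0/543) = ln(1.3923) = 0.33096.
Δz = 8141.4 × 0.33096 = 2694.5 m.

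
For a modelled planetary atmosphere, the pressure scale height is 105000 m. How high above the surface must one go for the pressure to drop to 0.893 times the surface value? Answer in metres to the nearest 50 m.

Set P/P₀ = exp(−z/H) = 0.893, so z = −H ln(0.893).
−ln(0.893) = 0.11317; z = 105000 × 0.11317 = 11883 m.

z ≈ 11900 m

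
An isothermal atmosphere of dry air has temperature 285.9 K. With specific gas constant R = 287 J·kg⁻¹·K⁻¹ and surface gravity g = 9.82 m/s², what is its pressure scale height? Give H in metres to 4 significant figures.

H ≈ 8356 m

The scale height of an isothermal atmosphere is H = RT/g.
H = 287 × 285.9 / 9.82 = 82053/9.82 = 8355.7 m.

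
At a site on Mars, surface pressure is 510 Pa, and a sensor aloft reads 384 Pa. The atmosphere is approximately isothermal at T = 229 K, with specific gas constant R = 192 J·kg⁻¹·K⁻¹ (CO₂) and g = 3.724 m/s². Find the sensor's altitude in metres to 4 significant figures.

z ≈ 3350 m

Scale height: H = RT/g = 192 × 229 / 3.724 = 11807 m.
Invert the barometric formula: z = H ln(P₀/P).
P₀/P = 510/384 = 1.3281; ln(1.3281) = 0.28375.
z = 11807 × 0.28375 = 3350.2 m.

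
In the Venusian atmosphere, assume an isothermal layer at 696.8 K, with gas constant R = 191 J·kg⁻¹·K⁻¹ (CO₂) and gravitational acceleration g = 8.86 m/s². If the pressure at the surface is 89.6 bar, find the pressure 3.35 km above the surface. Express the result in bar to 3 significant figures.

Scale height: H = RT/g = 191 × 696.8 / 8.86 = 15021 m.
Barometric formula: P = P₀ exp(−z/H).
z/H = 3350.0/15021 = 0.22302; exp(−0.22302) = 0.80010.
P = 89.6 × 0.80010 = 71.689 bar.

P ≈ 71.7 bar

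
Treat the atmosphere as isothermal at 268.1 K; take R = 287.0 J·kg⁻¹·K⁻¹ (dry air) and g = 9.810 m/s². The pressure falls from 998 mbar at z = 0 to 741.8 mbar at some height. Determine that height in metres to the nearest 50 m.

z ≈ 2350 m

Scale height: H = RT/g = 287.0 × 268.1 / 9.810 = 7843.5 m.
Invert the barometric formula: z = H ln(P₀/P).
P₀/P = 998/741.8 = 1.3454; ln(1.3454) = 0.29669.
z = 7843.5 × 0.29669 = 2327.1 m.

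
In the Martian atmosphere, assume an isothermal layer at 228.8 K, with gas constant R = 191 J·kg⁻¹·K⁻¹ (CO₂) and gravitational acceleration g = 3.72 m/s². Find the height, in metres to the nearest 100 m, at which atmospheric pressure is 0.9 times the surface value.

z ≈ 1200 m

Scale height: H = RT/g = 191 × 228.8 / 3.72 = 11748 m.
Set P/P₀ = exp(−z/H) = 0.9, so z = −H ln(0.9).
−ln(0.9) = 0.10536; z = 11748 × 0.10536 = 1237.8 m.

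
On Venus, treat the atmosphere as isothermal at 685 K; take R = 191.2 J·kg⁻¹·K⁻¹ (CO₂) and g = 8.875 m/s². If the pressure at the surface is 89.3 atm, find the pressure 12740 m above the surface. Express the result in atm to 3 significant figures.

Scale height: H = RT/g = 191.2 × 685 / 8.875 = 14757 m.
Barometric formula: P = P₀ exp(−z/H).
z/H = 12740/14757 = 0.86332; exp(−0.86332) = 0.42176.
P = 89.3 × 0.42176 = 37.663 atm.

P ≈ 37.7 atm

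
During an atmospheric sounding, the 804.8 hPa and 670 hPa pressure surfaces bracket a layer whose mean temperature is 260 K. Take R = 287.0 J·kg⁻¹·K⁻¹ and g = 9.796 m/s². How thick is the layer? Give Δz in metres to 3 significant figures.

Hypsometric equation: Δz = (R T̄/g) ln(P₁/P₂).
R T̄/g = 287.0 × 260 / 9.796 = 7617.4 m.
ln(804.8/670) = ln(1.2012) = 0.18332.
Δz = 7617.4 × 0.18332 = 1396.4 m.

Δz ≈ 1400 m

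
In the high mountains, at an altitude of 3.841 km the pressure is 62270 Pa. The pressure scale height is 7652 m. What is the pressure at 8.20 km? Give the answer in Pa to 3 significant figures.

Between two levels, P₂ = P₁ exp(−Δz/H) with Δz = z₂ − z₁.
Δz = 8200.0 − 3841.0 = 4359.0 m; Δz/H = 4359.0/7652.0 = 0.56965.
P₂ = 62270 × exp(−0.56965) = 62270 × 0.56572 = 35227 Pa.

P ≈ 35200 Pa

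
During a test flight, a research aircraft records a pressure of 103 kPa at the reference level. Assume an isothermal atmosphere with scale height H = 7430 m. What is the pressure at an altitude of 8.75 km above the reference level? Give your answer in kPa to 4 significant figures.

Barometric formula: P = P₀ exp(−z/H).
z/H = 8750.0/7430.0 = 1.1777; exp(−1.1777) = 0.30799.
P = 103 × 0.30799 = 31.723 kPa.

P ≈ 31.72 kPa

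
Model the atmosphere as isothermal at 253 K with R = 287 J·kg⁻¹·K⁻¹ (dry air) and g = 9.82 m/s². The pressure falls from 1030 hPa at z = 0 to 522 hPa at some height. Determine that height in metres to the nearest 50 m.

Scale height: H = RT/g = 287 × 253 / 9.82 = 7394.2 m.
Invert the barometric formula: z = H ln(P₀/P).
P₀/P = 1030/522 = 1.9732; ln(1.9732) = 0.67966.
z = 7394.2 × 0.67966 = 5025.5 m.

z ≈ 5050 m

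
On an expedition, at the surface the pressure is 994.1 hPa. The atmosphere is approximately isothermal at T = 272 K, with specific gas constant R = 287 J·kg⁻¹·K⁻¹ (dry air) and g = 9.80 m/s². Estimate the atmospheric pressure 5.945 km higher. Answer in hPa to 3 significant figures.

P ≈ 471 hPa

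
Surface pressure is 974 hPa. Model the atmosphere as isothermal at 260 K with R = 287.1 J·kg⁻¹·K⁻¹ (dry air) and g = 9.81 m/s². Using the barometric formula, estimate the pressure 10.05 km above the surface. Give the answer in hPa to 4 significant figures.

P ≈ 260.0 hPa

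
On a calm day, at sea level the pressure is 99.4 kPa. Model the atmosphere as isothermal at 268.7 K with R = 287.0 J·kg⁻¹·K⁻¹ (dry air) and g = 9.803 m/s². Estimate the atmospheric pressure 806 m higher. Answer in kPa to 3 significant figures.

P ≈ 89.7 kPa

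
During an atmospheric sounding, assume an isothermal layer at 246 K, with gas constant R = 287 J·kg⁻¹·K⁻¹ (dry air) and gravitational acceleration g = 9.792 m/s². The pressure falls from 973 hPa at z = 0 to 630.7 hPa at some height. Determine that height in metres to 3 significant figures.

z ≈ 3130 m

Scale height: H = RT/g = 287 × 246 / 9.792 = 7210.2 m.
Invert the barometric formula: z = H ln(P₀/P).
P₀/P = 973/630.7 = 1.5427; ln(1.5427) = 0.43353.
z = 7210.2 × 0.43353 = 3125.8 m.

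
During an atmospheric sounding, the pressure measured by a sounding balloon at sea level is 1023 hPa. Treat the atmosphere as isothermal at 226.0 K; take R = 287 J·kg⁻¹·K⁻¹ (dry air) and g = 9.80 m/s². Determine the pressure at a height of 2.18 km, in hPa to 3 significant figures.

Scale height: H = RT/g = 287 × 226.0 / 9.80 = 6618.6 m.
Barometric formula: P = P₀ exp(−z/H).
z/H = 2180.0/6618.6 = 0.32937; exp(−0.32937) = 0.71938.
P = 1023 × 0.71938 = 735.93 hPa.

P ≈ 736 hPa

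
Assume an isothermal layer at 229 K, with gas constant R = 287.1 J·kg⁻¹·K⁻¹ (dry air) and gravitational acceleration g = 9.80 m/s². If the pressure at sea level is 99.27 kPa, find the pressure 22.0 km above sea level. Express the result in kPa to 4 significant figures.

P ≈ 3.738 kPa

Scale height: H = RT/g = 287.1 × 229 / 9.80 = 6708.8 m.
Barometric formula: P = P₀ exp(−z/H).
z/H = 22000/6708.8 = 3.2793; exp(−3.2793) = 0.037655.
P = 99.27 × 0.037655 = 3.7380 kPa.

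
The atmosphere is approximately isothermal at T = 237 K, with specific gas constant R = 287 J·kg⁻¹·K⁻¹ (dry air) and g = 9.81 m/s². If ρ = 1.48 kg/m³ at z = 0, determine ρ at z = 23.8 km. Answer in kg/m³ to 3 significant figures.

ρ ≈ 0.0478 kg/m³

Scale height: H = RT/g = 287 × 237 / 9.81 = 6933.6 m.
In an isothermal atmosphere, density decays like pressure: ρ = ρ₀ exp(−z/H).
z/H = 23800/6933.6 = 3.4326; exp(−3.4326) = 0.032303.
ρ = 1.48 × 0.032303 = 0.047808 kg/m³.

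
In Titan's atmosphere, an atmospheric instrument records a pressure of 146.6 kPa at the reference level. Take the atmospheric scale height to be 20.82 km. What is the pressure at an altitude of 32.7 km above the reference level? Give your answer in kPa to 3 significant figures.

P ≈ 30.5 kPa

Barometric formula: P = P₀ exp(−z/H).
z/H = 32700/20820 = 1.5706; exp(−1.5706) = 0.20792.
P = 146.6 × 0.20792 = 30.481 kPa.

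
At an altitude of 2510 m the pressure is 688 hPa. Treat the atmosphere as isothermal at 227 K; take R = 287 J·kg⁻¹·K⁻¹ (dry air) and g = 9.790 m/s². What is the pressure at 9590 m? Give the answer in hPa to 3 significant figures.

P ≈ 237 hPa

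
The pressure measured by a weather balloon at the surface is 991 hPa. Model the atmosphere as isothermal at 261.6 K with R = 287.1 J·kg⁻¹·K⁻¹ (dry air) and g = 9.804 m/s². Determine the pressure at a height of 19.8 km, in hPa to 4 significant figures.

Scale height: H = RT/g = 287.1 × 261.6 / 9.804 = 7660.7 m.
Barometric formula: P = P₀ exp(−z/H).
z/H = 19800/7660.7 = 2.5846; exp(−2.5846) = 0.075426.
P = 991 × 0.075426 = 74.747 hPa.

P ≈ 74.75 hPa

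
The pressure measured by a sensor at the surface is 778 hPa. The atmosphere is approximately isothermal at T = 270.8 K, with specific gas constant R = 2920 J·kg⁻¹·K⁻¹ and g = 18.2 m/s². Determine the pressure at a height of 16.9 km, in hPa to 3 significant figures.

Scale height: H = RT/g = 2920 × 270.8 / 18.2 = 43447 m.
Barometric formula: P = P₀ exp(−z/H).
z/H = 16900/43447 = 0.38898; exp(−0.38898) = 0.67775.
P = 778 × 0.67775 = 527.29 hPa.

P ≈ 527 hPa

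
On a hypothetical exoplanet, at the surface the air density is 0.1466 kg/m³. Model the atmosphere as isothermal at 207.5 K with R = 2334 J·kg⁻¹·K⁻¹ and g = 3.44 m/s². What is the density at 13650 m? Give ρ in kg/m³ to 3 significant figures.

ρ ≈ 0.133 kg/m³

Scale height: H = RT/g = 2334 × 207.5 / 3.44 = 140790 m.
In an isothermal atmosphere, density decays like pressure: ρ = ρ₀ exp(−z/H).
z/H = 13650/140790 = 0.096953; exp(−0.096953) = 0.90760.
ρ = 0.1466 × 0.90760 = 0.13305 kg/m³.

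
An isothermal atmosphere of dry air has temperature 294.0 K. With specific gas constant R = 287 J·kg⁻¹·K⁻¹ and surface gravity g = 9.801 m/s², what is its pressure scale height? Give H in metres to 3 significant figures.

H ≈ 8610 m

The scale height of an isothermal atmosphere is H = RT/g.
H = 287 × 294.0 / 9.801 = 84378/9.801 = 8609.1 m.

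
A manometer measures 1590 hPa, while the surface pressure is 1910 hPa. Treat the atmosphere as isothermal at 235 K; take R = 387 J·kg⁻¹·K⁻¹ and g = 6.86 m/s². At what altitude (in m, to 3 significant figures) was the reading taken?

Scale height: H = RT/g = 387 × 235 / 6.86 = 13257 m.
Invert the barometric formula: z = H ln(P₀/P).
P₀/P = 1910/1590 = 1.2013; ln(1.2013) = 0.18340.
z = 13257 × 0.18340 = 2431.3 m.

z ≈ 2430 m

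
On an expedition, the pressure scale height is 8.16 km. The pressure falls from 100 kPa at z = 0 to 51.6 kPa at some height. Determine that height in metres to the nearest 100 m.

z ≈ 5400 m

Invert the barometric formula: z = H ln(P₀/P).
P₀/P = 100/51.6 = 1.9380; ln(1.9380) = 0.66166.
z = 8160.0 × 0.66166 = 5399.1 m.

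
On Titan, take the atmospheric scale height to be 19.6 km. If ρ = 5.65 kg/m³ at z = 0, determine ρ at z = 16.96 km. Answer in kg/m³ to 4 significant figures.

In an isothermal atmosphere, density decays like pressure: ρ = ρ₀ exp(−z/H).
z/H = 16960/19600 = 0.86531; exp(−0.86531) = 0.42092.
ρ = 5.65 × 0.42092 = 2.3782 kg/m³.

ρ ≈ 2.378 kg/m³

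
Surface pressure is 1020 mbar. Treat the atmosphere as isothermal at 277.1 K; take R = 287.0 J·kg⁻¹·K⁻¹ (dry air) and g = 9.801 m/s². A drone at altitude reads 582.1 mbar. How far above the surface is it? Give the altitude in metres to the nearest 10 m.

z ≈ 4550 m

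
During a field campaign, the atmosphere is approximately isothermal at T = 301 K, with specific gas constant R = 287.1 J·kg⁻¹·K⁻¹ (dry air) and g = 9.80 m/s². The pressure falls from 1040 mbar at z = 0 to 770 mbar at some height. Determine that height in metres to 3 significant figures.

z ≈ 2650 m

Scale height: H = RT/g = 287.1 × 301 / 9.80 = 8818.1 m.
Invert the barometric formula: z = H ln(P₀/P).
P₀/P = 1040/770 = 1.3506; ln(1.3506) = 0.30055.
z = 8818.1 × 0.30055 = 2650.3 m.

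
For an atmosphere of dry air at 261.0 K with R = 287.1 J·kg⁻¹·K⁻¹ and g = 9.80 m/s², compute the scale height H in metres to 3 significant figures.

H ≈ 7650 m

The scale height of an isothermal atmosphere is H = RT/g.
H = 287.1 × 261.0 / 9.80 = 74933/9.80 = 7646.2 m.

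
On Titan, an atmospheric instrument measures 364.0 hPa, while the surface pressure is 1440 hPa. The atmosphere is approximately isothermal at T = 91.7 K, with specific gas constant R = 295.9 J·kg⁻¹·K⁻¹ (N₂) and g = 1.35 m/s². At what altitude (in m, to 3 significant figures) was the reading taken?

z ≈ 27600 m

Scale height: H = RT/g = 295.9 × 91.7 / 1.35 = 20099 m.
Invert the barometric formula: z = H ln(P₀/P).
P₀/P = 1440/364.0 = 3.9560; ln(3.9560) = 1.3752.
z = 20099 × 1.3752 = 27640 m.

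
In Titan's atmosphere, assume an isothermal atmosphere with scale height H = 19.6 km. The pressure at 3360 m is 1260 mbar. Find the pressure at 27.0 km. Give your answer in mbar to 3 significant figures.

Between two levels, P₂ = P₁ exp(−Δz/H) with Δz = z₂ − z₁.
Δz = 27000 − 3360.0 = 23640 m; Δz/H = 23640/19600 = 1.2061.
P₂ = 1260 × exp(−1.2061) = 1260 × 0.29936 = 377.19 mbar.

P ≈ 377 mbar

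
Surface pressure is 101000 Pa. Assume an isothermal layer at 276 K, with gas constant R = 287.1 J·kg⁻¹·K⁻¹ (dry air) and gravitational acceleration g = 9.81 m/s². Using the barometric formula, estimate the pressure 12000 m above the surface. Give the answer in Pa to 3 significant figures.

P ≈ 22900 Pa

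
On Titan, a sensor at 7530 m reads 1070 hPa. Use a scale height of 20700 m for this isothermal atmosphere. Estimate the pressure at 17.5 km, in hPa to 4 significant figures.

P ≈ 661.0 hPa

Between two levels, P₂ = P₁ exp(−Δz/H) with Δz = z₂ − z₁.
Δz = 17500 − 7530.0 = 9970.0 m; Δz/H = 9970.0/20700 = 0.48164.
P₂ = 1070 × exp(−0.48164) = 1070 × 0.61777 = 661.01 hPa.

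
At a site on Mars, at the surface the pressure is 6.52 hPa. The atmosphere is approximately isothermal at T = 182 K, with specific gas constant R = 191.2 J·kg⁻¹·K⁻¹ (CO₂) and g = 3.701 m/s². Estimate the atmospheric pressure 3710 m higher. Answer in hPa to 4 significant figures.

P ≈ 4.394 hPa

Scale height: H = RT/g = 191.2 × 182 / 3.701 = 9402.4 m.
Barometric formula: P = P₀ exp(−z/H).
z/H = 3710.0/9402.4 = 0.39458; exp(−0.39458) = 0.67396.
P = 6.52 × 0.67396 = 4.3942 hPa.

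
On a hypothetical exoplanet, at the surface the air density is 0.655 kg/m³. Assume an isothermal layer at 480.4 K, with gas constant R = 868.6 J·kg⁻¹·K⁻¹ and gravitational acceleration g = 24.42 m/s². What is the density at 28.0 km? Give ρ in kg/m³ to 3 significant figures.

Scale height: H = RT/g = 868.6 × 480.4 / 24.42 = 17087 m.
In an isothermal atmosphere, density decays like pressure: ρ = ρ₀ exp(−z/H).
z/H = 28000/17087 = 1.6387; exp(−1.6387) = 0.19423.
ρ = 0.655 × 0.19423 = 0.12722 kg/m³.

ρ ≈ 0.127 kg/m³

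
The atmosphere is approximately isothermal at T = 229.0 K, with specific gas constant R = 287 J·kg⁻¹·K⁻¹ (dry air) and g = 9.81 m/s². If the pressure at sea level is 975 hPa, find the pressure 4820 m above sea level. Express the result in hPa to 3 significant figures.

P ≈ 475 hPa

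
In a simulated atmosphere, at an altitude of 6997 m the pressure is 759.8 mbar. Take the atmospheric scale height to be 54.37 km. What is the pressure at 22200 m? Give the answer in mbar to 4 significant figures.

P ≈ 574.5 mbar

Between two levels, P₂ = P₁ exp(−Δz/H) with Δz = z₂ − z₁.
Δz = 22200 − 6997.0 = 15203 m; Δz/H = 15203/54370 = 0.27962.
P₂ = 759.8 × exp(−0.27962) = 759.8 × 0.75607 = 574.46 mbar.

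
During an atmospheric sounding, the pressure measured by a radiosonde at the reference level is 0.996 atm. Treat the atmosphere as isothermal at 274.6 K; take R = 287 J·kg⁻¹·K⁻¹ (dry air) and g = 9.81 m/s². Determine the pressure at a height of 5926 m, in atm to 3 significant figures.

P ≈ 0.476 atm

Scale height: H = RT/g = 287 × 274.6 / 9.81 = 8033.7 m.
Barometric formula: P = P₀ exp(−z/H).
z/H = 5926.0/8033.7 = 0.73764; exp(−0.73764) = 0.47824.
P = 0.996 × 0.47824 = 0.47633 atm.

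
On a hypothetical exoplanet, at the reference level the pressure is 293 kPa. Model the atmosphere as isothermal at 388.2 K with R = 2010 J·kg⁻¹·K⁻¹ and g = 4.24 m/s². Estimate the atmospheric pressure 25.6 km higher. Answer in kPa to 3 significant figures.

Scale height: H = RT/g = 2010 × 388.2 / 4.24 = 184030 m.
Barometric formula: P = P₀ exp(−z/H).
z/H = 25600/184030 = 0.13911; exp(−0.13911) = 0.87013.
P = 293 × 0.87013 = 254.95 kPa.

P ≈ 255 kPa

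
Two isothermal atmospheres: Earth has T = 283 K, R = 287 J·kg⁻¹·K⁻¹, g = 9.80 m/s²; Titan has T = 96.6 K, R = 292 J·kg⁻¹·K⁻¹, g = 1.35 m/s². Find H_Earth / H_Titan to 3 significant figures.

H = RT/g for each body.
H_Earth = 287 × 283 / 9.80 = 8287.9 m.
H_Titan = 292 × 96.6 / 1.35 = 20894 m.
H_Earth/H_Titan = 8287.9/20894 = 0.39666.

H_Earth/H_Titan ≈ 0.397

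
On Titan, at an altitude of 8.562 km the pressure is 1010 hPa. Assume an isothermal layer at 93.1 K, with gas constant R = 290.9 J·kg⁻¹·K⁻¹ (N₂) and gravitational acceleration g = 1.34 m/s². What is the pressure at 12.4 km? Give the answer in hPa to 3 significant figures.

Scale height: H = RT/g = 290.9 × 93.1 / 1.34 = 20211 m.
Between two levels, P₂ = P₁ exp(−Δz/H) with Δz = z₂ − z₁.
Δz = 12400 − 8562.0 = 3838.0 m; Δz/H = 3838.0/20211 = 0.18990.
P₂ = 1010 × exp(−0.18990) = 1010 × 0.82704 = 835.31 hPa.

P ≈ 835 hPa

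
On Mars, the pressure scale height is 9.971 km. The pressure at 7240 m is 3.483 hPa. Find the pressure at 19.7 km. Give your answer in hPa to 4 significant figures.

Between two levels, P₂ = P₁ exp(−Δz/H) with Δz = z₂ − z₁.
Δz = 19700 − 7240.0 = 12460 m; Δz/H = 12460/9971.0 = 1.2496.
P₂ = 3.483 × exp(−1.2496) = 3.483 × 0.28662 = 0.99830 hPa.

P ≈ 0.9983 hPa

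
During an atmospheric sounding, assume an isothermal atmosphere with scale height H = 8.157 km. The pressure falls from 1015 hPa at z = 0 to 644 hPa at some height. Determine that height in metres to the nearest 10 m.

Invert the barometric formula: z = H ln(P₀/P).
P₀/P = 1015/644 = 1.5761; ln(1.5761) = 0.45495.
z = 8157.0 × 0.45495 = 3711.0 m.

z ≈ 3710 m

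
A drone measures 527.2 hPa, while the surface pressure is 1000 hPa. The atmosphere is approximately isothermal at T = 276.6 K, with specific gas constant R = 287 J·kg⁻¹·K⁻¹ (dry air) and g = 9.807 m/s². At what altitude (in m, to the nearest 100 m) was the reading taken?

Scale height: H = RT/g = 287 × 276.6 / 9.807 = 8094.6 m.
Invert the barometric formula: z = H ln(P₀/P).
P₀/P = 1000/527.2 = 1.8968; ln(1.8968) = 0.64017.
z = 8094.6 × 0.64017 = 5181.9 m.

z ≈ 5200 m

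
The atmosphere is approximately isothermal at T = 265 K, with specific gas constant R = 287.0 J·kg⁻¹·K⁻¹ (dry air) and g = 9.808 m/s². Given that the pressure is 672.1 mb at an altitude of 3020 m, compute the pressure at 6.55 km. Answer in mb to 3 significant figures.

P ≈ 426 mb

Scale height: H = RT/g = 287.0 × 265 / 9.808 = 7754.4 m.
Between two levels, P₂ = P₁ exp(−Δz/H) with Δz = z₂ − z₁.
Δz = 6550.0 − 3020.0 = 3530.0 m; Δz/H = 3530.0/7754.4 = 0.45523.
P₂ = 672.1 × exp(−0.45523) = 672.1 × 0.63430 = 426.31 mb.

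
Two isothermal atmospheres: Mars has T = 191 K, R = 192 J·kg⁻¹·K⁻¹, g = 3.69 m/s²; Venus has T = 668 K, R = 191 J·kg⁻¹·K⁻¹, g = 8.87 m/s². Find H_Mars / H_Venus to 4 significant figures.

H_Mars/H_Venus ≈ 0.6909

H = RT/g for each body.
H_Mars = 192 × 191 / 3.69 = 9938.2 m.
H_Venus = 191 × 668 / 8.87 = 14384 m.
H_Mars/H_Venus = 9938.2/14384 = 0.69092.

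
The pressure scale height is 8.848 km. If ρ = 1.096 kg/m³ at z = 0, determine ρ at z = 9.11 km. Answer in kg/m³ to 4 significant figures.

ρ ≈ 0.3914 kg/m³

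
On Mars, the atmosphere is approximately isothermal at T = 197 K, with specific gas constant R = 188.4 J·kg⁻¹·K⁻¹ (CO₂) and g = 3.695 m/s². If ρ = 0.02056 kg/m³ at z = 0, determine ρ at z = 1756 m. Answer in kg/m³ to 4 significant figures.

ρ ≈ 0.01726 kg/m³

Scale height: H = RT/g = 188.4 × 197 / 3.695 = 10045 m.
In an isothermal atmosphere, density decays like pressure: ρ = ρ₀ exp(−z/H).
z/H = 1756.0/10045 = 0.17481; exp(−0.17481) = 0.83962.
ρ = 0.02056 × 0.83962 = 0.017263 kg/m³.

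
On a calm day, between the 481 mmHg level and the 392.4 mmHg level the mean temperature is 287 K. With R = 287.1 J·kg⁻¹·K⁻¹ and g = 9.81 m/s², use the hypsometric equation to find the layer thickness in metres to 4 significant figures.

Hypsometric equation: Δz = (R T̄/g) ln(P₁/P₂).
R T̄/g = 287.1 × 287 / 9.81 = 8399.4 m.
ln(481/392.4) = ln(1.2258) = 0.20359.
Δz = 8399.4 × 0.20359 = 1710.0 m.

Δz ≈ 1710 m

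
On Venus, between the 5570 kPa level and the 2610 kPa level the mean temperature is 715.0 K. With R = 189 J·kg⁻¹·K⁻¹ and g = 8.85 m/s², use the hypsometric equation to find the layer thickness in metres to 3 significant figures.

Δz ≈ 11600 m

Hypsometric equation: Δz = (R T̄/g) ln(P₁/P₂).
R T̄/g = 189 × 715.0 / 8.85 = 15269 m.
ln(5570/2610) = ln(2.1341) = 0.75805.
Δz = 15269 × 0.75805 = 11575 m.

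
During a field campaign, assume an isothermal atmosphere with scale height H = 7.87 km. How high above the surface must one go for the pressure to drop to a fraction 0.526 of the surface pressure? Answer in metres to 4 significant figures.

Set P/P₀ = exp(−z/H) = 0.526, so z = −H ln(0.526).
−ln(0.526) = 0.64245; z = 7870.0 × 0.64245 = 5056.1 m.

z ≈ 5056 m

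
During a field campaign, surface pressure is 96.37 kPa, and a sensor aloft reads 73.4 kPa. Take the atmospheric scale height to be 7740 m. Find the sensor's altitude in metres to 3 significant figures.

Invert the barometric formula: z = H ln(P₀/P).
P₀/P = 96.37/73.4 = 1.3129; ln(1.3129) = 0.27224.
z = 7740.0 × 0.27224 = 2107.1 m.

z ≈ 2110 m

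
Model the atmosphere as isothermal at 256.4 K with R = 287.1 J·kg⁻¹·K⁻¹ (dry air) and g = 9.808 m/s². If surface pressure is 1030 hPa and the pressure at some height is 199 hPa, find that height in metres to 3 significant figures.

Scale height: H = RT/g = 287.1 × 256.4 / 9.808 = 7505.3 m.
Invert the barometric formula: z = H ln(P₀/P).
P₀/P = 1030/199 = 5.1759; ln(5.1759) = 1.6440.
z = 7505.3 × 1.6440 = 12339 m.

z ≈ 12300 m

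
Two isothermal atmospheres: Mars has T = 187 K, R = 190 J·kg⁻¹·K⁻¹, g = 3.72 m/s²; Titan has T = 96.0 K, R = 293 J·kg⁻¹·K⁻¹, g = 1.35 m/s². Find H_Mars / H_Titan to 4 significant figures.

H = RT/g for each body.
H_Mars = 190 × 187 / 3.72 = 9551.1 m.
H_Titan = 293 × 96.0 / 1.35 = 20836 m.
H_Mars/H_Titan = 9551.1/20836 = 0.45839.

H_Mars/H_Titan ≈ 0.4584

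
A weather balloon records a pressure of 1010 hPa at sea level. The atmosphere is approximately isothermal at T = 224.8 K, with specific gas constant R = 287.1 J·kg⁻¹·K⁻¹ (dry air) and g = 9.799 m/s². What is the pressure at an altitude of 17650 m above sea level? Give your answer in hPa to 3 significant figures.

Scale height: H = RT/g = 287.1 × 224.8 / 9.799 = 6586.4 m.
Barometric formula: P = P₀ exp(−z/H).
z/H = 17650/6586.4 = 2.6798; exp(−2.6798) = 0.068577.
P = 1010 × 0.068577 = 69.263 hPa.

P ≈ 69.3 hPa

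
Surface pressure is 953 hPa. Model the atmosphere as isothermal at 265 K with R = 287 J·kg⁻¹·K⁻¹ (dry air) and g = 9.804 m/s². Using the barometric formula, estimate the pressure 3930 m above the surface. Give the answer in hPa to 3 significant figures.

P ≈ 574 hPa

Scale height: H = RT/g = 287 × 265 / 9.804 = 7757.5 m.
Barometric formula: P = P₀ exp(−z/H).
z/H = 3930.0/7757.5 = 0.50661; exp(−0.50661) = 0.60253.
P = 953 × 0.60253 = 574.21 hPa.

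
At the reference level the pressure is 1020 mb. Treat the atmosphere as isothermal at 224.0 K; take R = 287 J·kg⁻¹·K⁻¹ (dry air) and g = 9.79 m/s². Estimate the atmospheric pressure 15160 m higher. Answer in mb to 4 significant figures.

Scale height: H = RT/g = 287 × 224.0 / 9.79 = 6566.7 m.
Barometric formula: P = P₀ exp(−z/H).
z/H = 15160/6566.7 = 2.3086; exp(−2.3086) = 0.099400.
P = 1020 × 0.099400 = 101.39 mb.

P ≈ 101.4 mb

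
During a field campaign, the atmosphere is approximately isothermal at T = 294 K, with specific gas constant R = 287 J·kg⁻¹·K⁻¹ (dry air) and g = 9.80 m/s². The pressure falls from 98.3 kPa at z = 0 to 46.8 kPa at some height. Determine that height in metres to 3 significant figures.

Scale height: H = RT/g = 287 × 294 / 9.80 = 8610.0 m.
Invert the barometric formula: z = H ln(P₀/P).
P₀/P = 98.3/46.8 = 2.1004; ln(2.1004) = 0.74213.
z = 8610.0 × 0.74213 = 6389.7 m.

z ≈ 6390 m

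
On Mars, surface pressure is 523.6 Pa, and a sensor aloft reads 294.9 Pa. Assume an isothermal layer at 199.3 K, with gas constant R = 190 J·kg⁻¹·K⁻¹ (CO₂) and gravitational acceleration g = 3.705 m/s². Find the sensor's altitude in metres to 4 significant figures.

z ≈ 5868 m

Scale height: H = RT/g = 190 × 199.3 / 3.705 = 10221 m.
Invert the barometric formula: z = H ln(P₀/P).
P₀/P = 523.6/294.9 = 1.7755; ln(1.7755) = 0.57408.
z = 10221 × 0.57408 = 5867.7 m.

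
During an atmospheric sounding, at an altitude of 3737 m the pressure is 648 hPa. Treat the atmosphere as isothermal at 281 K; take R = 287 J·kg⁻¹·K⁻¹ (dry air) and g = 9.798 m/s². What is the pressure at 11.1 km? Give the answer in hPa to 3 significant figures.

P ≈ 265 hPa

Scale height: H = RT/g = 287 × 281 / 9.798 = 8231.0 m.
Between two levels, P₂ = P₁ exp(−Δz/H) with Δz = z₂ − z₁.
Δz = 11100 − 3737.0 = 7363.0 m; Δz/H = 7363.0/8231.0 = 0.89455.
P₂ = 648 × exp(−0.89455) = 648 × 0.40879 = 264.90 hPa.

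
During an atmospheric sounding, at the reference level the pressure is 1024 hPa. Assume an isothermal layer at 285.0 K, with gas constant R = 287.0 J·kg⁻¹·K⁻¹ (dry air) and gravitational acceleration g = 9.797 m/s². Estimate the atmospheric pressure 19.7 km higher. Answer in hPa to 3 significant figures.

Scale height: H = RT/g = 287.0 × 285.0 / 9.797 = 8349.0 m.
Barometric formula: P = P₀ exp(−z/H).
z/H = 19700/8349.0 = 2.3596; exp(−2.3596) = 0.094458.
P = 1024 × 0.094458 = 96.725 hPa.

P ≈ 96.7 hPa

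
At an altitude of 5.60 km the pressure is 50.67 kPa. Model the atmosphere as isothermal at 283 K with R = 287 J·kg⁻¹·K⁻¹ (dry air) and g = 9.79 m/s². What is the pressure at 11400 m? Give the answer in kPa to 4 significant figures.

P ≈ 25.18 kPa

Scale height: H = RT/g = 287 × 283 / 9.79 = 8296.3 m.
Between two levels, P₂ = P₁ exp(−Δz/H) with Δz = z₂ − z₁.
Δz = 11400 − 5600.0 = 5800.0 m; Δz/H = 5800.0/8296.3 = 0.69911.
P₂ = 50.67 × exp(−0.69911) = 50.67 × 0.49703 = 25.185 kPa.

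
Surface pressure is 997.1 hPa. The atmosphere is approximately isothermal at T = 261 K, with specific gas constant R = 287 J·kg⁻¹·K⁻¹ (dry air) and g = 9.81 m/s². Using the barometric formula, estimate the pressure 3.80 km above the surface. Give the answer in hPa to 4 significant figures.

P ≈ 606.2 hPa

Scale height: H = RT/g = 287 × 261 / 9.81 = 7635.8 m.
Barometric formula: P = P₀ exp(−z/H).
z/H = 3800.0/7635.8 = 0.49766; exp(−0.49766) = 0.60795.
P = 997.1 × 0.60795 = 606.19 hPa.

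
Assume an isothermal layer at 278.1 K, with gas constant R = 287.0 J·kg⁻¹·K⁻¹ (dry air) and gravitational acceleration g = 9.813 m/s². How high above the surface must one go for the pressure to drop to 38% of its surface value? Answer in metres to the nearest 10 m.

z ≈ 7870 m

Scale height: H = RT/g = 287.0 × 278.1 / 9.813 = 8133.6 m.
Set P/P₀ = exp(−z/H) = 0.38, so z = −H ln(0.38).
−ln(0.38) = 0.96758; z = 8133.6 × 0.96758 = 7869.9 m.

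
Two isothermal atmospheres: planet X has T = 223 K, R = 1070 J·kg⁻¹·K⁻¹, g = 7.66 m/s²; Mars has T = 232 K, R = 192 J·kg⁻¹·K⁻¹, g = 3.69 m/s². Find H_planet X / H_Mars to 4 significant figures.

H_planet X/H_Mars ≈ 2.580

H = RT/g for each body.
H_planet X = 1070 × 223 / 7.66 = 31150 m.
H_Mars = 192 × 232 / 3.69 = 12072 m.
H_planet X/H_Mars = 31150/12072 = 2.5804.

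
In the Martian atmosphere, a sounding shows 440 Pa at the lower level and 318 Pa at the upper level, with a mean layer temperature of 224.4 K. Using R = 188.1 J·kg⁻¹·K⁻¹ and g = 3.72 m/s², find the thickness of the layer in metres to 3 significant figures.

Hypsometric equation: Δz = (R T̄/g) ln(P₁/P₂).
R T̄/g = 188.1 × 224.4 / 3.72 = 11347 m.
ln(440/318) = ln(1.3836) = 0.32469.
Δz = 11347 × 0.32469 = 3684.3 m.

Δz ≈ 3680 m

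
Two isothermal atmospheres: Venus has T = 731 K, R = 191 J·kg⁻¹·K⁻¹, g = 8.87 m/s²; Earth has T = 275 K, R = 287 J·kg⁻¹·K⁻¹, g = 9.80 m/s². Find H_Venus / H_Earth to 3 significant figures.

H = RT/g for each body.
H_Venus = 191 × 731 / 8.87 = 15741 m.
H_Earth = 287 × 275 / 9.80 = 8053.6 m.
H_Venus/H_Earth = 15741/8053.6 = 1.9545.

H_Venus/H_Earth ≈ 1.95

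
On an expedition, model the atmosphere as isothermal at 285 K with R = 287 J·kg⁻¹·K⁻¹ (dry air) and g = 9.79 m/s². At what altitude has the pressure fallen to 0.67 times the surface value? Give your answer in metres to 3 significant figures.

z ≈ 3350 m

Scale height: H = RT/g = 287 × 285 / 9.79 = 8355.0 m.
Set P/P₀ = exp(−z/H) = 0.67, so z = −H ln(0.67).
−ln(0.67) = 0.40048; z = 8355.0 × 0.40048 = 3346.0 m.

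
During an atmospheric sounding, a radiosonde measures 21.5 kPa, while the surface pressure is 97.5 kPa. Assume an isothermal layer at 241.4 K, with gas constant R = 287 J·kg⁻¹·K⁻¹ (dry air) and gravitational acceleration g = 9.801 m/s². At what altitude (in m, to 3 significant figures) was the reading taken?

z ≈ 10700 m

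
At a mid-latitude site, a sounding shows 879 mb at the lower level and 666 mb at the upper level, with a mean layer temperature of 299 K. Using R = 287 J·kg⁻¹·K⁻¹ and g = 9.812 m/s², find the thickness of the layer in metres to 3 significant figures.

Δz ≈ 2430 m

Hypsometric equation: Δz = (R T̄/g) ln(P₁/P₂).
R T̄/g = 287 × 299 / 9.812 = 8745.7 m.
ln(879/666) = ln(1.3198) = 0.27748.
Δz = 8745.7 × 0.27748 = 2426.8 m.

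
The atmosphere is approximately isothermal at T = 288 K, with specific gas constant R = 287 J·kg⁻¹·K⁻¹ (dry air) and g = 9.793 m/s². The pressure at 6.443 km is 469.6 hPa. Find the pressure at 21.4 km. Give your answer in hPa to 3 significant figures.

Scale height: H = RT/g = 287 × 288 / 9.793 = 8440.3 m.
Between two levels, P₂ = P₁ exp(−Δz/H) with Δz = z₂ − z₁.
Δz = 21400 − 6443.0 = 14957 m; Δz/H = 14957/8440.3 = 1.7721.
P₂ = 469.6 × exp(−1.7721) = 469.6 × 0.16998 = 79.823 hPa.

P ≈ 79.8 hPa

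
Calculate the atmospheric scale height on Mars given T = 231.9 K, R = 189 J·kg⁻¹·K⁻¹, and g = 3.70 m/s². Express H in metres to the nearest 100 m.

H ≈ 11800 m

The scale height of an isothermal atmosphere is H = RT/g.
H = 189 × 231.9 / 3.70 = 43829/3.70 = 11846 m.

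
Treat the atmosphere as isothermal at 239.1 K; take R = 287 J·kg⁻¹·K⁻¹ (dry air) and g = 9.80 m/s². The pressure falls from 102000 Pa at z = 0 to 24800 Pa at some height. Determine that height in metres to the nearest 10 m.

z ≈ 9900 m

Scale height: H = RT/g = 287 × 239.1 / 9.80 = 7002.2 m.
Invert the barometric formula: z = H ln(P₀/P).
P₀/P = 102000/24800 = 4.1129; ln(4.1129) = 1.4141.
z = 7002.2 × 1.4141 = 9901.8 m.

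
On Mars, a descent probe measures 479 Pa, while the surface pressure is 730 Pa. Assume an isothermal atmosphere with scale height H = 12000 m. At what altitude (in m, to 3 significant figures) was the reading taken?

Invert the barometric formula: z = H ln(P₀/P).
P₀/P = 730/479 = 1.5240; ln(1.5240) = 0.42134.
z = 12000 × 0.42134 = 5056.1 m.

z ≈ 5060 m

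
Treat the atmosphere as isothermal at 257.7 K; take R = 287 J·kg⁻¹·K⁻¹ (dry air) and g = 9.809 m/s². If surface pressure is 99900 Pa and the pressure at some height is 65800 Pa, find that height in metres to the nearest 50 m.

Scale height: H = RT/g = 287 × 257.7 / 9.809 = 7540.0 m.
Invert the barometric formula: z = H ln(P₀/P).
P₀/P = 99900/65800 = 1.5182; ln(1.5182) = 0.41753.
z = 7540.0 × 0.41753 = 3148.2 m.

z ≈ 3150 m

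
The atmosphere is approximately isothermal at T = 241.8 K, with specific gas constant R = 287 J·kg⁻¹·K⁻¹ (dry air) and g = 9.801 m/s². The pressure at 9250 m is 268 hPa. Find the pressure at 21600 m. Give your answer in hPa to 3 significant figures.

Scale height: H = RT/g = 287 × 241.8 / 9.801 = 7080.6 m.
Between two levels, P₂ = P₁ exp(−Δz/H) with Δz = z₂ − z₁.
Δz = 21600 − 9250.0 = 12350 m; Δz/H = 12350/7080.6 = 1.7442.
P₂ = 268 × exp(−1.7442) = 268 × 0.17478 = 46.841 hPa.

P ≈ 46.8 hPa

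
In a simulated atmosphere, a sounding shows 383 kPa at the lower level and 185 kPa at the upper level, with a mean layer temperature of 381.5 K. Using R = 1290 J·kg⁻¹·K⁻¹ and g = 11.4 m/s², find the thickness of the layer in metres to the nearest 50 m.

Δz ≈ 31400 m

Hypsometric equation: Δz = (R T̄/g) ln(P₁/P₂).
R T̄/g = 1290 × 381.5 / 11.4 = 43170 m.
ln(383/185) = ln(2.0703) = 0.72769.
Δz = 43170 × 0.72769 = 31414 m.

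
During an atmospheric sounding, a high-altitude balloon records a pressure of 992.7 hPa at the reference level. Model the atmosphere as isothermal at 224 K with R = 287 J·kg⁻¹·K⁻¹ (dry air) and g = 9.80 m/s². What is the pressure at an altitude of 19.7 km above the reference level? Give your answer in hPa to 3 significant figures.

P ≈ 49.3 hPa

Scale height: H = RT/g = 287 × 224 / 9.80 = 6560.0 m.
Barometric formula: P = P₀ exp(−z/H).
z/H = 19700/6560.0 = 3.0030; exp(−3.0030) = 0.049638.
P = 992.7 × 0.049638 = 49.276 hPa.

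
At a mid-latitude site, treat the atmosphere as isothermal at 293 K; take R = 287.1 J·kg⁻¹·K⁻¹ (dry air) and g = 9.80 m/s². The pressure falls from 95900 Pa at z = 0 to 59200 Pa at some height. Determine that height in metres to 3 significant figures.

Scale height: H = RT/g = 287.1 × 293 / 9.80 = 8583.7 m.
Invert the barometric formula: z = H ln(P₀/P).
P₀/P = 95900/59200 = 1.6199; ln(1.6199) = 0.48236.
z = 8583.7 × 0.48236 = 4140.4 m.

z ≈ 4140 m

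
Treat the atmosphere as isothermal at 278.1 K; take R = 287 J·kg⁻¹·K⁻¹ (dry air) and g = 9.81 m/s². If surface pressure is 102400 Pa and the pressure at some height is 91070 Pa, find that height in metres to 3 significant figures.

z ≈ 954 m

Scale height: H = RT/g = 287 × 278.1 / 9.81 = 8136.1 m.
Invert the barometric formula: z = H ln(P₀/P).
P₀/P = 102400/91070 = 1.1244; ln(1.1244) = 0.11725.
z = 8136.1 × 0.11725 = 953.96 m.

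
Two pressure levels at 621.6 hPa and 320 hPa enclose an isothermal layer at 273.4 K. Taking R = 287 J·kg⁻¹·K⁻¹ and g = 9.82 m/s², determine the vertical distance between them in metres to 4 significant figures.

Hypsometric equation: Δz = (R T̄/g) ln(P₁/P₂).
R T̄/g = 287 × 273.4 / 9.82 = 7990.4 m.
ln(621.6/320) = ln(1.9425) = 0.66398.
Δz = 7990.4 × 0.66398 = 5305.5 m.

Δz ≈ 5305 m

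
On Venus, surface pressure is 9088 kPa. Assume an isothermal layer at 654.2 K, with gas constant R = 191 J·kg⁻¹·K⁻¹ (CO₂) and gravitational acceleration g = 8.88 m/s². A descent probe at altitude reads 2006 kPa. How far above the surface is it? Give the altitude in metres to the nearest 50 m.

Scale height: H = RT/g = 191 × 654.2 / 8.88 = 14071 m.
Invert the barometric formula: z = H ln(P₀/P).
P₀/P = 9088/2006 = 4.5304; ln(4.5304) = 1.5108.
z = 14071 × 1.5108 = 21258 m.

z ≈ 21250 m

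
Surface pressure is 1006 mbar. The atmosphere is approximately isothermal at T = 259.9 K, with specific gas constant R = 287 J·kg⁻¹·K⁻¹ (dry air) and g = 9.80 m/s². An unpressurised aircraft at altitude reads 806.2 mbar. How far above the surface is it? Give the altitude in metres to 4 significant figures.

z ≈ 1685 m

Scale height: H = RT/g = 287 × 259.9 / 9.80 = 7611.4 m.
Invert the barometric formula: z = H ln(P₀/P).
P₀/P = 1006/806.2 = 1.2478; ln(1.2478) = 0.22138.
z = 7611.4 × 0.22138 = 1685.0 m.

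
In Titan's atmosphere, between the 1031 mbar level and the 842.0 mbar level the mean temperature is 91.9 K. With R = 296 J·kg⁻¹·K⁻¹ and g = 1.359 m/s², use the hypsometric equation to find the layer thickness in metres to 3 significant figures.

Δz ≈ 4050 m

Hypsometric equation: Δz = (R T̄/g) ln(P₁/P₂).
R T̄/g = 296 × 91.9 / 1.359 = 20016 m.
ln(1031/842.0) = ln(1.2245) = 0.20253.
Δz = 20016 × 0.20253 = 4053.8 m.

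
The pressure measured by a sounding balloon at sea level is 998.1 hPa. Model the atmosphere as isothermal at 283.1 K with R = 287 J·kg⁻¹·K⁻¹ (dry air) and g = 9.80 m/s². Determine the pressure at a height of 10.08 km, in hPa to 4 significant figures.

P ≈ 295.9 hPa

Scale height: H = RT/g = 287 × 283.1 / 9.80 = 8290.8 m.
Barometric formula: P = P₀ exp(−z/H).
z/H = 10080/8290.8 = 1.2158; exp(−1.2158) = 0.29647.
P = 998.1 × 0.29647 = 295.91 hPa.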